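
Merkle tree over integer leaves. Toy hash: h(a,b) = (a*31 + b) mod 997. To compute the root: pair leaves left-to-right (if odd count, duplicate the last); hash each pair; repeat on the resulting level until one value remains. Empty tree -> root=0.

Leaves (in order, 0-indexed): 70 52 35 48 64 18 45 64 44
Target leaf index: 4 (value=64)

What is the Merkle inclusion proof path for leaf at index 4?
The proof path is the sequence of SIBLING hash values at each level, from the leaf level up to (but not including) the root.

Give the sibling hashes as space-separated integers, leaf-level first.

L0 (leaves): [70, 52, 35, 48, 64, 18, 45, 64, 44], target index=4
L1: h(70,52)=(70*31+52)%997=228 [pair 0] h(35,48)=(35*31+48)%997=136 [pair 1] h(64,18)=(64*31+18)%997=8 [pair 2] h(45,64)=(45*31+64)%997=462 [pair 3] h(44,44)=(44*31+44)%997=411 [pair 4] -> [228, 136, 8, 462, 411]
  Sibling for proof at L0: 18
L2: h(228,136)=(228*31+136)%997=225 [pair 0] h(8,462)=(8*31+462)%997=710 [pair 1] h(411,411)=(411*31+411)%997=191 [pair 2] -> [225, 710, 191]
  Sibling for proof at L1: 462
L3: h(225,710)=(225*31+710)%997=706 [pair 0] h(191,191)=(191*31+191)%997=130 [pair 1] -> [706, 130]
  Sibling for proof at L2: 225
L4: h(706,130)=(706*31+130)%997=82 [pair 0] -> [82]
  Sibling for proof at L3: 130
Root: 82
Proof path (sibling hashes from leaf to root): [18, 462, 225, 130]

Answer: 18 462 225 130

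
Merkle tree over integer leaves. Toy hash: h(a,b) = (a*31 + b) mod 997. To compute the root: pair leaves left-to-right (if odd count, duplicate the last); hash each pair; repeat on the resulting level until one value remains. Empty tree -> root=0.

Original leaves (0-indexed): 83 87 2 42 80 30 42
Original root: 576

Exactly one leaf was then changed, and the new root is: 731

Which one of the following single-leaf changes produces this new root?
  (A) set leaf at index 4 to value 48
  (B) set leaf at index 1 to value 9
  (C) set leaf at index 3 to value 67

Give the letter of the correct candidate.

Answer: A

Derivation:
Original leaves: [83, 87, 2, 42, 80, 30, 42]
Target new root: 731
Try each candidate change and compute the resulting root:
Candidate A: set leaf[4] = 48 -> leaves = [83, 87, 2, 42, 48, 30, 42]
  L0: [83, 87, 2, 42, 48, 30, 42]
  L1: h(83,87)=(83*31+87)%997=666 h(2,42)=(2*31+42)%997=104 h(48,30)=(48*31+30)%997=521 h(42,42)=(42*31+42)%997=347 -> [666, 104, 521, 347]
  L2: h(666,104)=(666*31+104)%997=810 h(521,347)=(521*31+347)%997=546 -> [810, 546]
  L3: h(810,546)=(810*31+546)%997=731 -> [731]
  root = 731 == target 731  ** MATCH **
Candidate B: set leaf[1] = 9 -> leaves = [83, 9, 2, 42, 80, 30, 42]
  L0: [83, 9, 2, 42, 80, 30, 42]
  L1: h(83,9)=(83*31+9)%997=588 h(2,42)=(2*31+42)%997=104 h(80,30)=(80*31+30)%997=516 h(42,42)=(42*31+42)%997=347 -> [588, 104, 516, 347]
  L2: h(588,104)=(588*31+104)%997=386 h(516,347)=(516*31+347)%997=391 -> [386, 391]
  L3: h(386,391)=(386*31+391)%997=393 -> [393]
  root = 393 != target 731
Candidate C: set leaf[3] = 67 -> leaves = [83, 87, 2, 67, 80, 30, 42]
  L0: [83, 87, 2, 67, 80, 30, 42]
  L1: h(83,87)=(83*31+87)%997=666 h(2,67)=(2*31+67)%997=129 h(80,30)=(80*31+30)%997=516 h(42,42)=(42*31+42)%997=347 -> [666, 129, 516, 347]
  L2: h(666,129)=(666*31+129)%997=835 h(516,347)=(516*31+347)%997=391 -> [835, 391]
  L3: h(835,391)=(835*31+391)%997=354 -> [354]
  root = 354 != target 731
Candidate A produces the target root.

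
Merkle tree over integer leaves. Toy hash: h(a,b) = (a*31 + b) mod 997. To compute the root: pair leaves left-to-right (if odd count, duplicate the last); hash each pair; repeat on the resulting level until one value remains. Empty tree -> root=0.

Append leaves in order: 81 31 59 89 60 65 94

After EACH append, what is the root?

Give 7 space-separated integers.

After append 81 (leaves=[81]):
  L0: [81]
  root=81
After append 31 (leaves=[81, 31]):
  L0: [81, 31]
  L1: h(81,31)=(81*31+31)%997=548 -> [548]
  root=548
After append 59 (leaves=[81, 31, 59]):
  L0: [81, 31, 59]
  L1: h(81,31)=(81*31+31)%997=548 h(59,59)=(59*31+59)%997=891 -> [548, 891]
  L2: h(548,891)=(548*31+891)%997=930 -> [930]
  root=930
After append 89 (leaves=[81, 31, 59, 89]):
  L0: [81, 31, 59, 89]
  L1: h(81,31)=(81*31+31)%997=548 h(59,89)=(59*31+89)%997=921 -> [548, 921]
  L2: h(548,921)=(548*31+921)%997=960 -> [960]
  root=960
After append 60 (leaves=[81, 31, 59, 89, 60]):
  L0: [81, 31, 59, 89, 60]
  L1: h(81,31)=(81*31+31)%997=548 h(59,89)=(59*31+89)%997=921 h(60,60)=(60*31+60)%997=923 -> [548, 921, 923]
  L2: h(548,921)=(548*31+921)%997=960 h(923,923)=(923*31+923)%997=623 -> [960, 623]
  L3: h(960,623)=(960*31+623)%997=473 -> [473]
  root=473
After append 65 (leaves=[81, 31, 59, 89, 60, 65]):
  L0: [81, 31, 59, 89, 60, 65]
  L1: h(81,31)=(81*31+31)%997=548 h(59,89)=(59*31+89)%997=921 h(60,65)=(60*31+65)%997=928 -> [548, 921, 928]
  L2: h(548,921)=(548*31+921)%997=960 h(928,928)=(928*31+928)%997=783 -> [960, 783]
  L3: h(960,783)=(960*31+783)%997=633 -> [633]
  root=633
After append 94 (leaves=[81, 31, 59, 89, 60, 65, 94]):
  L0: [81, 31, 59, 89, 60, 65, 94]
  L1: h(81,31)=(81*31+31)%997=548 h(59,89)=(59*31+89)%997=921 h(60,65)=(60*31+65)%997=928 h(94,94)=(94*31+94)%997=17 -> [548, 921, 928, 17]
  L2: h(548,921)=(548*31+921)%997=960 h(928,17)=(928*31+17)%997=869 -> [960, 869]
  L3: h(960,869)=(960*31+869)%997=719 -> [719]
  root=719

Answer: 81 548 930 960 473 633 719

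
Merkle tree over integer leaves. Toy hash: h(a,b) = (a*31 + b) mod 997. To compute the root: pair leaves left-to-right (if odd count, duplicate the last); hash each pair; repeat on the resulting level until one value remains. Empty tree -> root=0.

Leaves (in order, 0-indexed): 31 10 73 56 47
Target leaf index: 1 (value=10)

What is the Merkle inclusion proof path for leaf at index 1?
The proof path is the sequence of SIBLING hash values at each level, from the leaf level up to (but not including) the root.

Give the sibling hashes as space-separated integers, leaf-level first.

Answer: 31 325 272

Derivation:
L0 (leaves): [31, 10, 73, 56, 47], target index=1
L1: h(31,10)=(31*31+10)%997=971 [pair 0] h(73,56)=(73*31+56)%997=325 [pair 1] h(47,47)=(47*31+47)%997=507 [pair 2] -> [971, 325, 507]
  Sibling for proof at L0: 31
L2: h(971,325)=(971*31+325)%997=516 [pair 0] h(507,507)=(507*31+507)%997=272 [pair 1] -> [516, 272]
  Sibling for proof at L1: 325
L3: h(516,272)=(516*31+272)%997=316 [pair 0] -> [316]
  Sibling for proof at L2: 272
Root: 316
Proof path (sibling hashes from leaf to root): [31, 325, 272]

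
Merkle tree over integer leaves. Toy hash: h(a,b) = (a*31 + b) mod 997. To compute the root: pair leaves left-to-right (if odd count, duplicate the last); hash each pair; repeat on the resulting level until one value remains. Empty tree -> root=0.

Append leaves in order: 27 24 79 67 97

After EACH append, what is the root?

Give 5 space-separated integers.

Answer: 27 861 306 294 766

Derivation:
After append 27 (leaves=[27]):
  L0: [27]
  root=27
After append 24 (leaves=[27, 24]):
  L0: [27, 24]
  L1: h(27,24)=(27*31+24)%997=861 -> [861]
  root=861
After append 79 (leaves=[27, 24, 79]):
  L0: [27, 24, 79]
  L1: h(27,24)=(27*31+24)%997=861 h(79,79)=(79*31+79)%997=534 -> [861, 534]
  L2: h(861,534)=(861*31+534)%997=306 -> [306]
  root=306
After append 67 (leaves=[27, 24, 79, 67]):
  L0: [27, 24, 79, 67]
  L1: h(27,24)=(27*31+24)%997=861 h(79,67)=(79*31+67)%997=522 -> [861, 522]
  L2: h(861,522)=(861*31+522)%997=294 -> [294]
  root=294
After append 97 (leaves=[27, 24, 79, 67, 97]):
  L0: [27, 24, 79, 67, 97]
  L1: h(27,24)=(27*31+24)%997=861 h(79,67)=(79*31+67)%997=522 h(97,97)=(97*31+97)%997=113 -> [861, 522, 113]
  L2: h(861,522)=(861*31+522)%997=294 h(113,113)=(113*31+113)%997=625 -> [294, 625]
  L3: h(294,625)=(294*31+625)%997=766 -> [766]
  root=766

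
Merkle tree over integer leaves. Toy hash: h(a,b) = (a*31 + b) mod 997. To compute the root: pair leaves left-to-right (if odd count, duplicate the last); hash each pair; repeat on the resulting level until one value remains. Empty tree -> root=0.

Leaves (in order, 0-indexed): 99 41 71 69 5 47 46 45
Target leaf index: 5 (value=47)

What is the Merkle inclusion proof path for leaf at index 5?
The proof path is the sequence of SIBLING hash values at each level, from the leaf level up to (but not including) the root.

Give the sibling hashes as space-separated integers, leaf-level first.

L0 (leaves): [99, 41, 71, 69, 5, 47, 46, 45], target index=5
L1: h(99,41)=(99*31+41)%997=119 [pair 0] h(71,69)=(71*31+69)%997=276 [pair 1] h(5,47)=(5*31+47)%997=202 [pair 2] h(46,45)=(46*31+45)%997=474 [pair 3] -> [119, 276, 202, 474]
  Sibling for proof at L0: 5
L2: h(119,276)=(119*31+276)%997=974 [pair 0] h(202,474)=(202*31+474)%997=754 [pair 1] -> [974, 754]
  Sibling for proof at L1: 474
L3: h(974,754)=(974*31+754)%997=41 [pair 0] -> [41]
  Sibling for proof at L2: 974
Root: 41
Proof path (sibling hashes from leaf to root): [5, 474, 974]

Answer: 5 474 974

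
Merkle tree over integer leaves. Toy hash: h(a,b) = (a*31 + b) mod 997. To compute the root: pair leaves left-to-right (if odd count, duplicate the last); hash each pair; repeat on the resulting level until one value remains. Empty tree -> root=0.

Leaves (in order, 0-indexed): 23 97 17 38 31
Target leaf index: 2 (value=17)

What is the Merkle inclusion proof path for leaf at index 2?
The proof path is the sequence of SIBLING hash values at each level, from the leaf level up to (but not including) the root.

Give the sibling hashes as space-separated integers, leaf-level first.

L0 (leaves): [23, 97, 17, 38, 31], target index=2
L1: h(23,97)=(23*31+97)%997=810 [pair 0] h(17,38)=(17*31+38)%997=565 [pair 1] h(31,31)=(31*31+31)%997=992 [pair 2] -> [810, 565, 992]
  Sibling for proof at L0: 38
L2: h(810,565)=(810*31+565)%997=750 [pair 0] h(992,992)=(992*31+992)%997=837 [pair 1] -> [750, 837]
  Sibling for proof at L1: 810
L3: h(750,837)=(750*31+837)%997=159 [pair 0] -> [159]
  Sibling for proof at L2: 837
Root: 159
Proof path (sibling hashes from leaf to root): [38, 810, 837]

Answer: 38 810 837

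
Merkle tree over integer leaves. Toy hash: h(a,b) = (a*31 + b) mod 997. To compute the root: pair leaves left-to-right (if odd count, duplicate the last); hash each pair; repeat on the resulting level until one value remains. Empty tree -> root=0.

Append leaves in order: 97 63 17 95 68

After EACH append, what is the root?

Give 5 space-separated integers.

After append 97 (leaves=[97]):
  L0: [97]
  root=97
After append 63 (leaves=[97, 63]):
  L0: [97, 63]
  L1: h(97,63)=(97*31+63)%997=79 -> [79]
  root=79
After append 17 (leaves=[97, 63, 17]):
  L0: [97, 63, 17]
  L1: h(97,63)=(97*31+63)%997=79 h(17,17)=(17*31+17)%997=544 -> [79, 544]
  L2: h(79,544)=(79*31+544)%997=2 -> [2]
  root=2
After append 95 (leaves=[97, 63, 17, 95]):
  L0: [97, 63, 17, 95]
  L1: h(97,63)=(97*31+63)%997=79 h(17,95)=(17*31+95)%997=622 -> [79, 622]
  L2: h(79,622)=(79*31+622)%997=80 -> [80]
  root=80
After append 68 (leaves=[97, 63, 17, 95, 68]):
  L0: [97, 63, 17, 95, 68]
  L1: h(97,63)=(97*31+63)%997=79 h(17,95)=(17*31+95)%997=622 h(68,68)=(68*31+68)%997=182 -> [79, 622, 182]
  L2: h(79,622)=(79*31+622)%997=80 h(182,182)=(182*31+182)%997=839 -> [80, 839]
  L3: h(80,839)=(80*31+839)%997=328 -> [328]
  root=328

Answer: 97 79 2 80 328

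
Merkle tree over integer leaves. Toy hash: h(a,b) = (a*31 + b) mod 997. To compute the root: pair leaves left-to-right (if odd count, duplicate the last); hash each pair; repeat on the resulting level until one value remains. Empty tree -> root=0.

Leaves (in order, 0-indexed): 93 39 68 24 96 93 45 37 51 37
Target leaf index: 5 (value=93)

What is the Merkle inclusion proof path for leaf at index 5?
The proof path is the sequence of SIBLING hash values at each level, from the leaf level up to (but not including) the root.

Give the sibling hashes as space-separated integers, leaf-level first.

L0 (leaves): [93, 39, 68, 24, 96, 93, 45, 37, 51, 37], target index=5
L1: h(93,39)=(93*31+39)%997=928 [pair 0] h(68,24)=(68*31+24)%997=138 [pair 1] h(96,93)=(96*31+93)%997=78 [pair 2] h(45,37)=(45*31+37)%997=435 [pair 3] h(51,37)=(51*31+37)%997=621 [pair 4] -> [928, 138, 78, 435, 621]
  Sibling for proof at L0: 96
L2: h(928,138)=(928*31+138)%997=990 [pair 0] h(78,435)=(78*31+435)%997=859 [pair 1] h(621,621)=(621*31+621)%997=929 [pair 2] -> [990, 859, 929]
  Sibling for proof at L1: 435
L3: h(990,859)=(990*31+859)%997=642 [pair 0] h(929,929)=(929*31+929)%997=815 [pair 1] -> [642, 815]
  Sibling for proof at L2: 990
L4: h(642,815)=(642*31+815)%997=777 [pair 0] -> [777]
  Sibling for proof at L3: 815
Root: 777
Proof path (sibling hashes from leaf to root): [96, 435, 990, 815]

Answer: 96 435 990 815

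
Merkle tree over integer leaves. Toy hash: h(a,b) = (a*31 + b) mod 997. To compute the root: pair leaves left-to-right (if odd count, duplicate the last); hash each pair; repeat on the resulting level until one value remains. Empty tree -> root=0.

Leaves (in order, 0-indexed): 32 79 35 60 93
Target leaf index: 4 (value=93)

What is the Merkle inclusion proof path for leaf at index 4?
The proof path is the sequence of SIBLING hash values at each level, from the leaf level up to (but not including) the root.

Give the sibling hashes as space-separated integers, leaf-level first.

Answer: 93 982 448

Derivation:
L0 (leaves): [32, 79, 35, 60, 93], target index=4
L1: h(32,79)=(32*31+79)%997=74 [pair 0] h(35,60)=(35*31+60)%997=148 [pair 1] h(93,93)=(93*31+93)%997=982 [pair 2] -> [74, 148, 982]
  Sibling for proof at L0: 93
L2: h(74,148)=(74*31+148)%997=448 [pair 0] h(982,982)=(982*31+982)%997=517 [pair 1] -> [448, 517]
  Sibling for proof at L1: 982
L3: h(448,517)=(448*31+517)%997=447 [pair 0] -> [447]
  Sibling for proof at L2: 448
Root: 447
Proof path (sibling hashes from leaf to root): [93, 982, 448]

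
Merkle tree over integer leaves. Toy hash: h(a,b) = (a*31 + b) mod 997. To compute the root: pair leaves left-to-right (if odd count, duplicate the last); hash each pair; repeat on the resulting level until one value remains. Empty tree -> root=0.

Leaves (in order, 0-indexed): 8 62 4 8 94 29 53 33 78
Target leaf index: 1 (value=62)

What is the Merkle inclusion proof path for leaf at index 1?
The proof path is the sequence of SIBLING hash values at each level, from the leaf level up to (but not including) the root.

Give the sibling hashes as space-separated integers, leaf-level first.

L0 (leaves): [8, 62, 4, 8, 94, 29, 53, 33, 78], target index=1
L1: h(8,62)=(8*31+62)%997=310 [pair 0] h(4,8)=(4*31+8)%997=132 [pair 1] h(94,29)=(94*31+29)%997=949 [pair 2] h(53,33)=(53*31+33)%997=679 [pair 3] h(78,78)=(78*31+78)%997=502 [pair 4] -> [310, 132, 949, 679, 502]
  Sibling for proof at L0: 8
L2: h(310,132)=(310*31+132)%997=769 [pair 0] h(949,679)=(949*31+679)%997=188 [pair 1] h(502,502)=(502*31+502)%997=112 [pair 2] -> [769, 188, 112]
  Sibling for proof at L1: 132
L3: h(769,188)=(769*31+188)%997=99 [pair 0] h(112,112)=(112*31+112)%997=593 [pair 1] -> [99, 593]
  Sibling for proof at L2: 188
L4: h(99,593)=(99*31+593)%997=671 [pair 0] -> [671]
  Sibling for proof at L3: 593
Root: 671
Proof path (sibling hashes from leaf to root): [8, 132, 188, 593]

Answer: 8 132 188 593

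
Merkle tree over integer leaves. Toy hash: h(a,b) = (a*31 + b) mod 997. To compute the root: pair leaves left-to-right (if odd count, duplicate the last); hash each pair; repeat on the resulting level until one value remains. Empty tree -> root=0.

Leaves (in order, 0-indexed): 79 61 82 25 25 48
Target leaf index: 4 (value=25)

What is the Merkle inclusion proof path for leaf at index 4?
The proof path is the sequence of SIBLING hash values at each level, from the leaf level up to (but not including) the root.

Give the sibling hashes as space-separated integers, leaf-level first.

L0 (leaves): [79, 61, 82, 25, 25, 48], target index=4
L1: h(79,61)=(79*31+61)%997=516 [pair 0] h(82,25)=(82*31+25)%997=573 [pair 1] h(25,48)=(25*31+48)%997=823 [pair 2] -> [516, 573, 823]
  Sibling for proof at L0: 48
L2: h(516,573)=(516*31+573)%997=617 [pair 0] h(823,823)=(823*31+823)%997=414 [pair 1] -> [617, 414]
  Sibling for proof at L1: 823
L3: h(617,414)=(617*31+414)%997=598 [pair 0] -> [598]
  Sibling for proof at L2: 617
Root: 598
Proof path (sibling hashes from leaf to root): [48, 823, 617]

Answer: 48 823 617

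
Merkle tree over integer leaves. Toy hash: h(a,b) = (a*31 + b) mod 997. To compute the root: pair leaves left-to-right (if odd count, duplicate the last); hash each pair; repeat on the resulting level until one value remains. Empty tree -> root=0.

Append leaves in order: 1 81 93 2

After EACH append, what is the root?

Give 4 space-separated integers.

After append 1 (leaves=[1]):
  L0: [1]
  root=1
After append 81 (leaves=[1, 81]):
  L0: [1, 81]
  L1: h(1,81)=(1*31+81)%997=112 -> [112]
  root=112
After append 93 (leaves=[1, 81, 93]):
  L0: [1, 81, 93]
  L1: h(1,81)=(1*31+81)%997=112 h(93,93)=(93*31+93)%997=982 -> [112, 982]
  L2: h(112,982)=(112*31+982)%997=466 -> [466]
  root=466
After append 2 (leaves=[1, 81, 93, 2]):
  L0: [1, 81, 93, 2]
  L1: h(1,81)=(1*31+81)%997=112 h(93,2)=(93*31+2)%997=891 -> [112, 891]
  L2: h(112,891)=(112*31+891)%997=375 -> [375]
  root=375

Answer: 1 112 466 375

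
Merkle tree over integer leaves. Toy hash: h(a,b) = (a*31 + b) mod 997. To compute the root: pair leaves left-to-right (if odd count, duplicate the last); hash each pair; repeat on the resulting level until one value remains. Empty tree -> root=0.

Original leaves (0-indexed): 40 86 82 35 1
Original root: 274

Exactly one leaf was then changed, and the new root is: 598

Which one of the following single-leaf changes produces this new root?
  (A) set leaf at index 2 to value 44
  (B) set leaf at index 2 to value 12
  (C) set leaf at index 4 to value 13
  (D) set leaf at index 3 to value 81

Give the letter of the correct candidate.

Answer: C

Derivation:
Original leaves: [40, 86, 82, 35, 1]
Target new root: 598
Try each candidate change and compute the resulting root:
Candidate A: set leaf[2] = 44 -> leaves = [40, 86, 44, 35, 1]
  L0: [40, 86, 44, 35, 1]
  L1: h(40,86)=(40*31+86)%997=329 h(44,35)=(44*31+35)%997=402 h(1,1)=(1*31+1)%997=32 -> [329, 402, 32]
  L2: h(329,402)=(329*31+402)%997=631 h(32,32)=(32*31+32)%997=27 -> [631, 27]
  L3: h(631,27)=(631*31+27)%997=645 -> [645]
  root = 645 != target 598
Candidate B: set leaf[2] = 12 -> leaves = [40, 86, 12, 35, 1]
  L0: [40, 86, 12, 35, 1]
  L1: h(40,86)=(40*31+86)%997=329 h(12,35)=(12*31+35)%997=407 h(1,1)=(1*31+1)%997=32 -> [329, 407, 32]
  L2: h(329,407)=(329*31+407)%997=636 h(32,32)=(32*31+32)%997=27 -> [636, 27]
  L3: h(636,27)=(636*31+27)%997=800 -> [800]
  root = 800 != target 598
Candidate C: set leaf[4] = 13 -> leaves = [40, 86, 82, 35, 13]
  L0: [40, 86, 82, 35, 13]
  L1: h(40,86)=(40*31+86)%997=329 h(82,35)=(82*31+35)%997=583 h(13,13)=(13*31+13)%997=416 -> [329, 583, 416]
  L2: h(329,583)=(329*31+583)%997=812 h(416,416)=(416*31+416)%997=351 -> [812, 351]
  L3: h(812,351)=(812*31+351)%997=598 -> [598]
  root = 598 == target 598  ** MATCH **
Candidate D: set leaf[3] = 81 -> leaves = [40, 86, 82, 81, 1]
  L0: [40, 86, 82, 81, 1]
  L1: h(40,86)=(40*31+86)%997=329 h(82,81)=(82*31+81)%997=629 h(1,1)=(1*31+1)%997=32 -> [329, 629, 32]
  L2: h(329,629)=(329*31+629)%997=858 h(32,32)=(32*31+32)%997=27 -> [858, 27]
  L3: h(858,27)=(858*31+27)%997=703 -> [703]
  root = 703 != target 598
Candidate C produces the target root.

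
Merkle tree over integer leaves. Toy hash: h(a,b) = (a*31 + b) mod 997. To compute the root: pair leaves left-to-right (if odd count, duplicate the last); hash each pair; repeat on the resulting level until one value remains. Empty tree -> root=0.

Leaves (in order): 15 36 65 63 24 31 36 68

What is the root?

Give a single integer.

L0: [15, 36, 65, 63, 24, 31, 36, 68]
L1: h(15,36)=(15*31+36)%997=501 h(65,63)=(65*31+63)%997=84 h(24,31)=(24*31+31)%997=775 h(36,68)=(36*31+68)%997=187 -> [501, 84, 775, 187]
L2: h(501,84)=(501*31+84)%997=660 h(775,187)=(775*31+187)%997=284 -> [660, 284]
L3: h(660,284)=(660*31+284)%997=804 -> [804]

Answer: 804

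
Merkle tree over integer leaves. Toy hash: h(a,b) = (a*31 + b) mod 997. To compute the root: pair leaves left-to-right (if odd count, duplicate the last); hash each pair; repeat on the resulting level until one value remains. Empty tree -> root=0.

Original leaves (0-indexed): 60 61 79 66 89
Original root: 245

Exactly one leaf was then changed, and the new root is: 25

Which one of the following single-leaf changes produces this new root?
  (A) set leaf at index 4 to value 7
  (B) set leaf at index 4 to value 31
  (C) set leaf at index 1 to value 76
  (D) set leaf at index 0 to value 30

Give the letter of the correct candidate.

Original leaves: [60, 61, 79, 66, 89]
Target new root: 25
Try each candidate change and compute the resulting root:
Candidate A: set leaf[4] = 7 -> leaves = [60, 61, 79, 66, 7]
  L0: [60, 61, 79, 66, 7]
  L1: h(60,61)=(60*31+61)%997=924 h(79,66)=(79*31+66)%997=521 h(7,7)=(7*31+7)%997=224 -> [924, 521, 224]
  L2: h(924,521)=(924*31+521)%997=252 h(224,224)=(224*31+224)%997=189 -> [252, 189]
  L3: h(252,189)=(252*31+189)%997=25 -> [25]
  root = 25 == target 25  ** MATCH **
Candidate B: set leaf[4] = 31 -> leaves = [60, 61, 79, 66, 31]
  L0: [60, 61, 79, 66, 31]
  L1: h(60,61)=(60*31+61)%997=924 h(79,66)=(79*31+66)%997=521 h(31,31)=(31*31+31)%997=992 -> [924, 521, 992]
  L2: h(924,521)=(924*31+521)%997=252 h(992,992)=(992*31+992)%997=837 -> [252, 837]
  L3: h(252,837)=(252*31+837)%997=673 -> [673]
  root = 673 != target 25
Candidate C: set leaf[1] = 76 -> leaves = [60, 76, 79, 66, 89]
  L0: [60, 76, 79, 66, 89]
  L1: h(60,76)=(60*31+76)%997=939 h(79,66)=(79*31+66)%997=521 h(89,89)=(89*31+89)%997=854 -> [939, 521, 854]
  L2: h(939,521)=(939*31+521)%997=717 h(854,854)=(854*31+854)%997=409 -> [717, 409]
  L3: h(717,409)=(717*31+409)%997=702 -> [702]
  root = 702 != target 25
Candidate D: set leaf[0] = 30 -> leaves = [30, 61, 79, 66, 89]
  L0: [30, 61, 79, 66, 89]
  L1: h(30,61)=(30*31+61)%997=991 h(79,66)=(79*31+66)%997=521 h(89,89)=(89*31+89)%997=854 -> [991, 521, 854]
  L2: h(991,521)=(991*31+521)%997=335 h(854,854)=(854*31+854)%997=409 -> [335, 409]
  L3: h(335,409)=(335*31+409)%997=824 -> [824]
  root = 824 != target 25
Candidate A produces the target root.

Answer: A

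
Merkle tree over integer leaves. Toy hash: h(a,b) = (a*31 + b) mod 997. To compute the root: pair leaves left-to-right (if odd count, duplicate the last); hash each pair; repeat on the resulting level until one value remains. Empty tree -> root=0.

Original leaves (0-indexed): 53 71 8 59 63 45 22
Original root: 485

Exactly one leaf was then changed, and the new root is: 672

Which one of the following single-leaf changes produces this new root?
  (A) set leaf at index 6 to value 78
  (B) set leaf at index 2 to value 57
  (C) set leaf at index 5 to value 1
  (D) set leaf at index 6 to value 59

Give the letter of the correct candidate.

Original leaves: [53, 71, 8, 59, 63, 45, 22]
Target new root: 672
Try each candidate change and compute the resulting root:
Candidate A: set leaf[6] = 78 -> leaves = [53, 71, 8, 59, 63, 45, 78]
  L0: [53, 71, 8, 59, 63, 45, 78]
  L1: h(53,71)=(53*31+71)%997=717 h(8,59)=(8*31+59)%997=307 h(63,45)=(63*31+45)%997=4 h(78,78)=(78*31+78)%997=502 -> [717, 307, 4, 502]
  L2: h(717,307)=(717*31+307)%997=600 h(4,502)=(4*31+502)%997=626 -> [600, 626]
  L3: h(600,626)=(600*31+626)%997=283 -> [283]
  root = 283 != target 672
Candidate B: set leaf[2] = 57 -> leaves = [53, 71, 57, 59, 63, 45, 22]
  L0: [53, 71, 57, 59, 63, 45, 22]
  L1: h(53,71)=(53*31+71)%997=717 h(57,59)=(57*31+59)%997=829 h(63,45)=(63*31+45)%997=4 h(22,22)=(22*31+22)%997=704 -> [717, 829, 4, 704]
  L2: h(717,829)=(717*31+829)%997=125 h(4,704)=(4*31+704)%997=828 -> [125, 828]
  L3: h(125,828)=(125*31+828)%997=715 -> [715]
  root = 715 != target 672
Candidate C: set leaf[5] = 1 -> leaves = [53, 71, 8, 59, 63, 1, 22]
  L0: [53, 71, 8, 59, 63, 1, 22]
  L1: h(53,71)=(53*31+71)%997=717 h(8,59)=(8*31+59)%997=307 h(63,1)=(63*31+1)%997=957 h(22,22)=(22*31+22)%997=704 -> [717, 307, 957, 704]
  L2: h(717,307)=(717*31+307)%997=600 h(957,704)=(957*31+704)%997=461 -> [600, 461]
  L3: h(600,461)=(600*31+461)%997=118 -> [118]
  root = 118 != target 672
Candidate D: set leaf[6] = 59 -> leaves = [53, 71, 8, 59, 63, 45, 59]
  L0: [53, 71, 8, 59, 63, 45, 59]
  L1: h(53,71)=(53*31+71)%997=717 h(8,59)=(8*31+59)%997=307 h(63,45)=(63*31+45)%997=4 h(59,59)=(59*31+59)%997=891 -> [717, 307, 4, 891]
  L2: h(717,307)=(717*31+307)%997=600 h(4,891)=(4*31+891)%997=18 -> [600, 18]
  L3: h(600,18)=(600*31+18)%997=672 -> [672]
  root = 672 == target 672  ** MATCH **
Candidate D produces the target root.

Answer: D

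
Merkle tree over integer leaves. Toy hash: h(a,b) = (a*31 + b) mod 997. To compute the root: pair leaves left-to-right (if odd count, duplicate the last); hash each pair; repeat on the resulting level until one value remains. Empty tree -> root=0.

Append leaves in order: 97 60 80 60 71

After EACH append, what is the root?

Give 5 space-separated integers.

After append 97 (leaves=[97]):
  L0: [97]
  root=97
After append 60 (leaves=[97, 60]):
  L0: [97, 60]
  L1: h(97,60)=(97*31+60)%997=76 -> [76]
  root=76
After append 80 (leaves=[97, 60, 80]):
  L0: [97, 60, 80]
  L1: h(97,60)=(97*31+60)%997=76 h(80,80)=(80*31+80)%997=566 -> [76, 566]
  L2: h(76,566)=(76*31+566)%997=928 -> [928]
  root=928
After append 60 (leaves=[97, 60, 80, 60]):
  L0: [97, 60, 80, 60]
  L1: h(97,60)=(97*31+60)%997=76 h(80,60)=(80*31+60)%997=546 -> [76, 546]
  L2: h(76,546)=(76*31+546)%997=908 -> [908]
  root=908
After append 71 (leaves=[97, 60, 80, 60, 71]):
  L0: [97, 60, 80, 60, 71]
  L1: h(97,60)=(97*31+60)%997=76 h(80,60)=(80*31+60)%997=546 h(71,71)=(71*31+71)%997=278 -> [76, 546, 278]
  L2: h(76,546)=(76*31+546)%997=908 h(278,278)=(278*31+278)%997=920 -> [908, 920]
  L3: h(908,920)=(908*31+920)%997=155 -> [155]
  root=155

Answer: 97 76 928 908 155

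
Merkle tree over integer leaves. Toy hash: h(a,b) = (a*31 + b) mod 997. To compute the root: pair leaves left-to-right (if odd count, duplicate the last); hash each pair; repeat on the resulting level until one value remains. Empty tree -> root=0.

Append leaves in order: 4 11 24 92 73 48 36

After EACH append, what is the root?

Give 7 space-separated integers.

Answer: 4 135 965 36 96 293 131

Derivation:
After append 4 (leaves=[4]):
  L0: [4]
  root=4
After append 11 (leaves=[4, 11]):
  L0: [4, 11]
  L1: h(4,11)=(4*31+11)%997=135 -> [135]
  root=135
After append 24 (leaves=[4, 11, 24]):
  L0: [4, 11, 24]
  L1: h(4,11)=(4*31+11)%997=135 h(24,24)=(24*31+24)%997=768 -> [135, 768]
  L2: h(135,768)=(135*31+768)%997=965 -> [965]
  root=965
After append 92 (leaves=[4, 11, 24, 92]):
  L0: [4, 11, 24, 92]
  L1: h(4,11)=(4*31+11)%997=135 h(24,92)=(24*31+92)%997=836 -> [135, 836]
  L2: h(135,836)=(135*31+836)%997=36 -> [36]
  root=36
After append 73 (leaves=[4, 11, 24, 92, 73]):
  L0: [4, 11, 24, 92, 73]
  L1: h(4,11)=(4*31+11)%997=135 h(24,92)=(24*31+92)%997=836 h(73,73)=(73*31+73)%997=342 -> [135, 836, 342]
  L2: h(135,836)=(135*31+836)%997=36 h(342,342)=(342*31+342)%997=974 -> [36, 974]
  L3: h(36,974)=(36*31+974)%997=96 -> [96]
  root=96
After append 48 (leaves=[4, 11, 24, 92, 73, 48]):
  L0: [4, 11, 24, 92, 73, 48]
  L1: h(4,11)=(4*31+11)%997=135 h(24,92)=(24*31+92)%997=836 h(73,48)=(73*31+48)%997=317 -> [135, 836, 317]
  L2: h(135,836)=(135*31+836)%997=36 h(317,317)=(317*31+317)%997=174 -> [36, 174]
  L3: h(36,174)=(36*31+174)%997=293 -> [293]
  root=293
After append 36 (leaves=[4, 11, 24, 92, 73, 48, 36]):
  L0: [4, 11, 24, 92, 73, 48, 36]
  L1: h(4,11)=(4*31+11)%997=135 h(24,92)=(24*31+92)%997=836 h(73,48)=(73*31+48)%997=317 h(36,36)=(36*31+36)%997=155 -> [135, 836, 317, 155]
  L2: h(135,836)=(135*31+836)%997=36 h(317,155)=(317*31+155)%997=12 -> [36, 12]
  L3: h(36,12)=(36*31+12)%997=131 -> [131]
  root=131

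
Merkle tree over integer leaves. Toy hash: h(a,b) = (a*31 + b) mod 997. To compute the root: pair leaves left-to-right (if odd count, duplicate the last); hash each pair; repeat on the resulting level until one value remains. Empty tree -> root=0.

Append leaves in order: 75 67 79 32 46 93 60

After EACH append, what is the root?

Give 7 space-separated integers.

After append 75 (leaves=[75]):
  L0: [75]
  root=75
After append 67 (leaves=[75, 67]):
  L0: [75, 67]
  L1: h(75,67)=(75*31+67)%997=398 -> [398]
  root=398
After append 79 (leaves=[75, 67, 79]):
  L0: [75, 67, 79]
  L1: h(75,67)=(75*31+67)%997=398 h(79,79)=(79*31+79)%997=534 -> [398, 534]
  L2: h(398,534)=(398*31+534)%997=908 -> [908]
  root=908
After append 32 (leaves=[75, 67, 79, 32]):
  L0: [75, 67, 79, 32]
  L1: h(75,67)=(75*31+67)%997=398 h(79,32)=(79*31+32)%997=487 -> [398, 487]
  L2: h(398,487)=(398*31+487)%997=861 -> [861]
  root=861
After append 46 (leaves=[75, 67, 79, 32, 46]):
  L0: [75, 67, 79, 32, 46]
  L1: h(75,67)=(75*31+67)%997=398 h(79,32)=(79*31+32)%997=487 h(46,46)=(46*31+46)%997=475 -> [398, 487, 475]
  L2: h(398,487)=(398*31+487)%997=861 h(475,475)=(475*31+475)%997=245 -> [861, 245]
  L3: h(861,245)=(861*31+245)%997=17 -> [17]
  root=17
After append 93 (leaves=[75, 67, 79, 32, 46, 93]):
  L0: [75, 67, 79, 32, 46, 93]
  L1: h(75,67)=(75*31+67)%997=398 h(79,32)=(79*31+32)%997=487 h(46,93)=(46*31+93)%997=522 -> [398, 487, 522]
  L2: h(398,487)=(398*31+487)%997=861 h(522,522)=(522*31+522)%997=752 -> [861, 752]
  L3: h(861,752)=(861*31+752)%997=524 -> [524]
  root=524
After append 60 (leaves=[75, 67, 79, 32, 46, 93, 60]):
  L0: [75, 67, 79, 32, 46, 93, 60]
  L1: h(75,67)=(75*31+67)%997=398 h(79,32)=(79*31+32)%997=487 h(46,93)=(46*31+93)%997=522 h(60,60)=(60*31+60)%997=923 -> [398, 487, 522, 923]
  L2: h(398,487)=(398*31+487)%997=861 h(522,923)=(522*31+923)%997=156 -> [861, 156]
  L3: h(861,156)=(861*31+156)%997=925 -> [925]
  root=925

Answer: 75 398 908 861 17 524 925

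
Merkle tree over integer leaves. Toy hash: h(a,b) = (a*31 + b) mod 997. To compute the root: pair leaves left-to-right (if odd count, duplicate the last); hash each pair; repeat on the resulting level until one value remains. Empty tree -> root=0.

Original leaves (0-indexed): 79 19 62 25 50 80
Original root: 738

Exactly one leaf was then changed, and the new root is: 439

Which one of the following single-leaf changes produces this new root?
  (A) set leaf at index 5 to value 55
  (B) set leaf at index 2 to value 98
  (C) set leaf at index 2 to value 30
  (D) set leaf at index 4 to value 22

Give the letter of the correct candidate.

Answer: B

Derivation:
Original leaves: [79, 19, 62, 25, 50, 80]
Target new root: 439
Try each candidate change and compute the resulting root:
Candidate A: set leaf[5] = 55 -> leaves = [79, 19, 62, 25, 50, 55]
  L0: [79, 19, 62, 25, 50, 55]
  L1: h(79,19)=(79*31+19)%997=474 h(62,25)=(62*31+25)%997=950 h(50,55)=(50*31+55)%997=608 -> [474, 950, 608]
  L2: h(474,950)=(474*31+950)%997=689 h(608,608)=(608*31+608)%997=513 -> [689, 513]
  L3: h(689,513)=(689*31+513)%997=935 -> [935]
  root = 935 != target 439
Candidate B: set leaf[2] = 98 -> leaves = [79, 19, 98, 25, 50, 80]
  L0: [79, 19, 98, 25, 50, 80]
  L1: h(79,19)=(79*31+19)%997=474 h(98,25)=(98*31+25)%997=72 h(50,80)=(50*31+80)%997=633 -> [474, 72, 633]
  L2: h(474,72)=(474*31+72)%997=808 h(633,633)=(633*31+633)%997=316 -> [808, 316]
  L3: h(808,316)=(808*31+316)%997=439 -> [439]
  root = 439 == target 439  ** MATCH **
Candidate C: set leaf[2] = 30 -> leaves = [79, 19, 30, 25, 50, 80]
  L0: [79, 19, 30, 25, 50, 80]
  L1: h(79,19)=(79*31+19)%997=474 h(30,25)=(30*31+25)%997=955 h(50,80)=(50*31+80)%997=633 -> [474, 955, 633]
  L2: h(474,955)=(474*31+955)%997=694 h(633,633)=(633*31+633)%997=316 -> [694, 316]
  L3: h(694,316)=(694*31+316)%997=893 -> [893]
  root = 893 != target 439
Candidate D: set leaf[4] = 22 -> leaves = [79, 19, 62, 25, 22, 80]
  L0: [79, 19, 62, 25, 22, 80]
  L1: h(79,19)=(79*31+19)%997=474 h(62,25)=(62*31+25)%997=950 h(22,80)=(22*31+80)%997=762 -> [474, 950, 762]
  L2: h(474,950)=(474*31+950)%997=689 h(762,762)=(762*31+762)%997=456 -> [689, 456]
  L3: h(689,456)=(689*31+456)%997=878 -> [878]
  root = 878 != target 439
Candidate B produces the target root.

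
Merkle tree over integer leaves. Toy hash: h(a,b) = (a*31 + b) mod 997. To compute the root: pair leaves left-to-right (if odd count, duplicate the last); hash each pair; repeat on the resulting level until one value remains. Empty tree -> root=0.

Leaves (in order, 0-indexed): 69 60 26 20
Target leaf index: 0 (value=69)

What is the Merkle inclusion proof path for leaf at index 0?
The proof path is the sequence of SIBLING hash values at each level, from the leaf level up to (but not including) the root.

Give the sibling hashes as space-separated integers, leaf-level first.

L0 (leaves): [69, 60, 26, 20], target index=0
L1: h(69,60)=(69*31+60)%997=205 [pair 0] h(26,20)=(26*31+20)%997=826 [pair 1] -> [205, 826]
  Sibling for proof at L0: 60
L2: h(205,826)=(205*31+826)%997=202 [pair 0] -> [202]
  Sibling for proof at L1: 826
Root: 202
Proof path (sibling hashes from leaf to root): [60, 826]

Answer: 60 826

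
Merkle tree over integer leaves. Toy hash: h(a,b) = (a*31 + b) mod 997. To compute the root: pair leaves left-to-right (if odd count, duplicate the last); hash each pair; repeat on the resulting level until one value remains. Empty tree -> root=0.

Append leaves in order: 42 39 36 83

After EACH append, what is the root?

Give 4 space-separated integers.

After append 42 (leaves=[42]):
  L0: [42]
  root=42
After append 39 (leaves=[42, 39]):
  L0: [42, 39]
  L1: h(42,39)=(42*31+39)%997=344 -> [344]
  root=344
After append 36 (leaves=[42, 39, 36]):
  L0: [42, 39, 36]
  L1: h(42,39)=(42*31+39)%997=344 h(36,36)=(36*31+36)%997=155 -> [344, 155]
  L2: h(344,155)=(344*31+155)%997=849 -> [849]
  root=849
After append 83 (leaves=[42, 39, 36, 83]):
  L0: [42, 39, 36, 83]
  L1: h(42,39)=(42*31+39)%997=344 h(36,83)=(36*31+83)%997=202 -> [344, 202]
  L2: h(344,202)=(344*31+202)%997=896 -> [896]
  root=896

Answer: 42 344 849 896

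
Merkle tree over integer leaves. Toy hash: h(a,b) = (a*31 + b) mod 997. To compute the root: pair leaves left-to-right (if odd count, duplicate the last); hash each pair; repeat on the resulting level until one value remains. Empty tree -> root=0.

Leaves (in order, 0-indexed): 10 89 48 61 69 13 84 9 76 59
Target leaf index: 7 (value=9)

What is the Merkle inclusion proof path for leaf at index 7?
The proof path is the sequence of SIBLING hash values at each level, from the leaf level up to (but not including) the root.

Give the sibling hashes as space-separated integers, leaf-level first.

L0 (leaves): [10, 89, 48, 61, 69, 13, 84, 9, 76, 59], target index=7
L1: h(10,89)=(10*31+89)%997=399 [pair 0] h(48,61)=(48*31+61)%997=552 [pair 1] h(69,13)=(69*31+13)%997=158 [pair 2] h(84,9)=(84*31+9)%997=619 [pair 3] h(76,59)=(76*31+59)%997=421 [pair 4] -> [399, 552, 158, 619, 421]
  Sibling for proof at L0: 84
L2: h(399,552)=(399*31+552)%997=957 [pair 0] h(158,619)=(158*31+619)%997=532 [pair 1] h(421,421)=(421*31+421)%997=511 [pair 2] -> [957, 532, 511]
  Sibling for proof at L1: 158
L3: h(957,532)=(957*31+532)%997=289 [pair 0] h(511,511)=(511*31+511)%997=400 [pair 1] -> [289, 400]
  Sibling for proof at L2: 957
L4: h(289,400)=(289*31+400)%997=386 [pair 0] -> [386]
  Sibling for proof at L3: 400
Root: 386
Proof path (sibling hashes from leaf to root): [84, 158, 957, 400]

Answer: 84 158 957 400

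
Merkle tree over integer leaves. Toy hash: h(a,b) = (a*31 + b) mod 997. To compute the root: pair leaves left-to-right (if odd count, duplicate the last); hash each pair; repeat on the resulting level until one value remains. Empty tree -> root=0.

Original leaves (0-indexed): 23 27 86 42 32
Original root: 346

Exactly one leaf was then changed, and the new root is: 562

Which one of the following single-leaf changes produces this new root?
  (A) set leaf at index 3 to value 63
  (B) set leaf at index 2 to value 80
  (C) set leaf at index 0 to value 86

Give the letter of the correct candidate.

Answer: B

Derivation:
Original leaves: [23, 27, 86, 42, 32]
Target new root: 562
Try each candidate change and compute the resulting root:
Candidate A: set leaf[3] = 63 -> leaves = [23, 27, 86, 63, 32]
  L0: [23, 27, 86, 63, 32]
  L1: h(23,27)=(23*31+27)%997=740 h(86,63)=(86*31+63)%997=735 h(32,32)=(32*31+32)%997=27 -> [740, 735, 27]
  L2: h(740,735)=(740*31+735)%997=744 h(27,27)=(27*31+27)%997=864 -> [744, 864]
  L3: h(744,864)=(744*31+864)%997=0 -> [0]
  root = 0 != target 562
Candidate B: set leaf[2] = 80 -> leaves = [23, 27, 80, 42, 32]
  L0: [23, 27, 80, 42, 32]
  L1: h(23,27)=(23*31+27)%997=740 h(80,42)=(80*31+42)%997=528 h(32,32)=(32*31+32)%997=27 -> [740, 528, 27]
  L2: h(740,528)=(740*31+528)%997=537 h(27,27)=(27*31+27)%997=864 -> [537, 864]
  L3: h(537,864)=(537*31+864)%997=562 -> [562]
  root = 562 == target 562  ** MATCH **
Candidate C: set leaf[0] = 86 -> leaves = [86, 27, 86, 42, 32]
  L0: [86, 27, 86, 42, 32]
  L1: h(86,27)=(86*31+27)%997=699 h(86,42)=(86*31+42)%997=714 h(32,32)=(32*31+32)%997=27 -> [699, 714, 27]
  L2: h(699,714)=(699*31+714)%997=449 h(27,27)=(27*31+27)%997=864 -> [449, 864]
  L3: h(449,864)=(449*31+864)%997=825 -> [825]
  root = 825 != target 562
Candidate B produces the target root.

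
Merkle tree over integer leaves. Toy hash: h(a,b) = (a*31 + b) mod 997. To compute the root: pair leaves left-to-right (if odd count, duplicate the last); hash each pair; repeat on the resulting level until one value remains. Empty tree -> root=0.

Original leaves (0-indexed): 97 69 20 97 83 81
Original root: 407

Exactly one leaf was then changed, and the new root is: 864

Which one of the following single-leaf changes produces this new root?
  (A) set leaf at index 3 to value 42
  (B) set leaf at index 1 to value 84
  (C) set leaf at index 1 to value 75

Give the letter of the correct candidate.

Answer: B

Derivation:
Original leaves: [97, 69, 20, 97, 83, 81]
Target new root: 864
Try each candidate change and compute the resulting root:
Candidate A: set leaf[3] = 42 -> leaves = [97, 69, 20, 42, 83, 81]
  L0: [97, 69, 20, 42, 83, 81]
  L1: h(97,69)=(97*31+69)%997=85 h(20,42)=(20*31+42)%997=662 h(83,81)=(83*31+81)%997=660 -> [85, 662, 660]
  L2: h(85,662)=(85*31+662)%997=306 h(660,660)=(660*31+660)%997=183 -> [306, 183]
  L3: h(306,183)=(306*31+183)%997=696 -> [696]
  root = 696 != target 864
Candidate B: set leaf[1] = 84 -> leaves = [97, 84, 20, 97, 83, 81]
  L0: [97, 84, 20, 97, 83, 81]
  L1: h(97,84)=(97*31+84)%997=100 h(20,97)=(20*31+97)%997=717 h(83,81)=(83*31+81)%997=660 -> [100, 717, 660]
  L2: h(100,717)=(100*31+717)%997=826 h(660,660)=(660*31+660)%997=183 -> [826, 183]
  L3: h(826,183)=(826*31+183)%997=864 -> [864]
  root = 864 == target 864  ** MATCH **
Candidate C: set leaf[1] = 75 -> leaves = [97, 75, 20, 97, 83, 81]
  L0: [97, 75, 20, 97, 83, 81]
  L1: h(97,75)=(97*31+75)%997=91 h(20,97)=(20*31+97)%997=717 h(83,81)=(83*31+81)%997=660 -> [91, 717, 660]
  L2: h(91,717)=(91*31+717)%997=547 h(660,660)=(660*31+660)%997=183 -> [547, 183]
  L3: h(547,183)=(547*31+183)%997=191 -> [191]
  root = 191 != target 864
Candidate B produces the target root.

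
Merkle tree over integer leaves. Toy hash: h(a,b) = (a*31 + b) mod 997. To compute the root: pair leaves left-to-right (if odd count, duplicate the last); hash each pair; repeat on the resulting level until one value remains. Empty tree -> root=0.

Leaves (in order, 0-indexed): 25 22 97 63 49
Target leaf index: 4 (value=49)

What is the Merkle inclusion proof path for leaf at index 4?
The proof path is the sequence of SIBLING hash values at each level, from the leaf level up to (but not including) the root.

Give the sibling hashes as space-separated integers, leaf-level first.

Answer: 49 571 858

Derivation:
L0 (leaves): [25, 22, 97, 63, 49], target index=4
L1: h(25,22)=(25*31+22)%997=797 [pair 0] h(97,63)=(97*31+63)%997=79 [pair 1] h(49,49)=(49*31+49)%997=571 [pair 2] -> [797, 79, 571]
  Sibling for proof at L0: 49
L2: h(797,79)=(797*31+79)%997=858 [pair 0] h(571,571)=(571*31+571)%997=326 [pair 1] -> [858, 326]
  Sibling for proof at L1: 571
L3: h(858,326)=(858*31+326)%997=5 [pair 0] -> [5]
  Sibling for proof at L2: 858
Root: 5
Proof path (sibling hashes from leaf to root): [49, 571, 858]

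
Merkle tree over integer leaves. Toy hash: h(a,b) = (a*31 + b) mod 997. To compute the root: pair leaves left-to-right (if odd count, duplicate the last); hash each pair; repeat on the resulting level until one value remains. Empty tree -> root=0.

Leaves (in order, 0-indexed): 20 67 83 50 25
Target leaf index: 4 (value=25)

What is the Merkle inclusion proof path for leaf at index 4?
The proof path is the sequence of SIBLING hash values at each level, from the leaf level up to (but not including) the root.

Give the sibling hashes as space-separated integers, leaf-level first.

Answer: 25 800 989

Derivation:
L0 (leaves): [20, 67, 83, 50, 25], target index=4
L1: h(20,67)=(20*31+67)%997=687 [pair 0] h(83,50)=(83*31+50)%997=629 [pair 1] h(25,25)=(25*31+25)%997=800 [pair 2] -> [687, 629, 800]
  Sibling for proof at L0: 25
L2: h(687,629)=(687*31+629)%997=989 [pair 0] h(800,800)=(800*31+800)%997=675 [pair 1] -> [989, 675]
  Sibling for proof at L1: 800
L3: h(989,675)=(989*31+675)%997=427 [pair 0] -> [427]
  Sibling for proof at L2: 989
Root: 427
Proof path (sibling hashes from leaf to root): [25, 800, 989]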